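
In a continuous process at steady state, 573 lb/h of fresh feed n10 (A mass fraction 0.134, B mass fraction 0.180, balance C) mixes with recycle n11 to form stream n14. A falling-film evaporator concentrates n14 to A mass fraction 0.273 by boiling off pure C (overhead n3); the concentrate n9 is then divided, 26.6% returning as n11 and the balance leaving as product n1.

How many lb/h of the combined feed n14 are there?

674.9 lb/h

Overall A balance (none leaves overhead): A in fresh feed = A in product, i.e. 573×0.134 = (1−0.266)·n9·0.273.
n9 = 76.782/(0.273×0.734) = 383.18 lb/h.
Recycle n11 = 0.266×383.18 = 101.93 lb/h.
Combined feed n14 = 573 + 101.93 = 674.93 lb/h.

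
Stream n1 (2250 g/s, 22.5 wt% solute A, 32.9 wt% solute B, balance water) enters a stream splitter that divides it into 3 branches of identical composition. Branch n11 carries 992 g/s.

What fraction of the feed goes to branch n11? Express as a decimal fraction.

Fraction to n11 = 992/2250 = 0.4409.

0.441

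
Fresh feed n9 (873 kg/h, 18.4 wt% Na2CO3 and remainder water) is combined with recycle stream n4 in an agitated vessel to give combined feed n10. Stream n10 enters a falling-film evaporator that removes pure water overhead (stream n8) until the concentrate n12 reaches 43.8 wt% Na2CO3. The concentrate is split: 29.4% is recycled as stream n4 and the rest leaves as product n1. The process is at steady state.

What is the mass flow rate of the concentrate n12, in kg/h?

519.5 kg/h

Overall Na2CO3 balance (none leaves overhead): Na2CO3 in fresh feed = Na2CO3 in product, i.e. 873×0.184 = (1−0.294)·n12·0.438.
n12 = 160.63/(0.438×0.706) = 519.46 kg/h.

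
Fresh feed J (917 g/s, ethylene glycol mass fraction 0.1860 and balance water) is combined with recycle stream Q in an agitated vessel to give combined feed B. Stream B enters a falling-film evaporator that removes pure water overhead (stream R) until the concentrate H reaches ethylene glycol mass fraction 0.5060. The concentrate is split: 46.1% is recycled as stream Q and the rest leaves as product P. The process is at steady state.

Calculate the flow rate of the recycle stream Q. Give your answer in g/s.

Overall ethylene glycol balance (none leaves overhead): ethylene glycol in fresh feed = ethylene glycol in product, i.e. 917×0.186 = (1−0.461)·H·0.506.
H = 170.56/(0.506×0.539) = 625.38 g/s.
Recycle Q = 0.461×625.38 = 288.3 g/s.

288.3 g/s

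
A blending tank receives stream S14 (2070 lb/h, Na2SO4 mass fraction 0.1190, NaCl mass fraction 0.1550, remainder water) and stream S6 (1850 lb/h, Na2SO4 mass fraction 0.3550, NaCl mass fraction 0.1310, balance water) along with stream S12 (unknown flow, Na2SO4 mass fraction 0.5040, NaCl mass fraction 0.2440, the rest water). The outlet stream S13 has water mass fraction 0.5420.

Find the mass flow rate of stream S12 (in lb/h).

Let S12 be the unknown flow. Total out = 3920 + S12.
water balance: 2453.7 + 0.252·S12 = 0.542·(3920 + S12)
(0.252 − 0.542)·S12 = 0.542×3920 − 2453.7 = -329.08
S12 = -329.08 / -0.290 = 1134.8 lb/h

1135 lb/h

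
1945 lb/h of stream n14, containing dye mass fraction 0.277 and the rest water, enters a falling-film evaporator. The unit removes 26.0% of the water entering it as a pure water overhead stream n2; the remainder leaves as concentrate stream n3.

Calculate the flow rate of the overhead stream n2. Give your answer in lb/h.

365.6 lb/h

water entering = 1945×0.723 = 1406.2 lb/h; overhead removed = 0.260×1406.2 = 365.62 lb/h.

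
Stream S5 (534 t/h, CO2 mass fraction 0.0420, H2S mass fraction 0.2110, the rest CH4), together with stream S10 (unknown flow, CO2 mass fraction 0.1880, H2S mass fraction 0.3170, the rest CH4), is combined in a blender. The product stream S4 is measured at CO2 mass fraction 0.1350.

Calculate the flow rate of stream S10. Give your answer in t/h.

Let S10 be the unknown flow. Total out = 534 + S10.
CO2 balance: 22.428 + 0.188·S10 = 0.135·(534 + S10)
(0.188 − 0.135)·S10 = 0.135×534 − 22.428 = 49.662
S10 = 49.662 / 0.053 = 937.02 t/h

937 t/h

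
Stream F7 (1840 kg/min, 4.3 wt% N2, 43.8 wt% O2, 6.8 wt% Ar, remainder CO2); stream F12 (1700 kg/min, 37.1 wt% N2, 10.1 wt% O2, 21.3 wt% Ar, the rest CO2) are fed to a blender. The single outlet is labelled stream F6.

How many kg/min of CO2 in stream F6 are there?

1365 kg/min

CO2 out = CO2 in = 1840×0.451 + 1700×0.315 = 1365.3 kg/min.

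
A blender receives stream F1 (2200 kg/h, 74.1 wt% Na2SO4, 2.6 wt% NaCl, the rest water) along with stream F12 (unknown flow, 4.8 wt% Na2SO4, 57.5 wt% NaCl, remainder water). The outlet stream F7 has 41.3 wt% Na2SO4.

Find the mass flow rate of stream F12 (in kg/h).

Let F12 be the unknown flow. Total out = 2200 + F12.
Na2SO4 balance: 1630.2 + 0.048·F12 = 0.413·(2200 + F12)
(0.048 − 0.413)·F12 = 0.413×2200 − 1630.2 = -721.6
F12 = -721.6 / -0.365 = 1977 kg/h

1977 kg/h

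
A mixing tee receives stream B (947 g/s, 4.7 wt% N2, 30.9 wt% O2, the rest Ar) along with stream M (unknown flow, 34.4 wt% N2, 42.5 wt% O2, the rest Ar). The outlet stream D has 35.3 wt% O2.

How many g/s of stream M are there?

578.7 g/s

Let M be the unknown flow. Total out = 947 + M.
O2 balance: 292.62 + 0.425·M = 0.353·(947 + M)
(0.425 − 0.353)·M = 0.353×947 − 292.62 = 41.668
M = 41.668 / 0.072 = 578.72 g/s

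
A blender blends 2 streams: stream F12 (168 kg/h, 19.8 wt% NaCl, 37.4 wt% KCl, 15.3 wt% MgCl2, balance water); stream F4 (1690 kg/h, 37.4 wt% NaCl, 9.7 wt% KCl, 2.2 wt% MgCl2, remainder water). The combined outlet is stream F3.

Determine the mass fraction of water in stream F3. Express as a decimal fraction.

Total flow out = 168 + 1690 = 1858 kg/h.
water in = 168×0.275 + 1690×0.507 = 903.03 kg/h.
water mass fraction in F3 = 903.03/1858 = 0.4860.

0.4860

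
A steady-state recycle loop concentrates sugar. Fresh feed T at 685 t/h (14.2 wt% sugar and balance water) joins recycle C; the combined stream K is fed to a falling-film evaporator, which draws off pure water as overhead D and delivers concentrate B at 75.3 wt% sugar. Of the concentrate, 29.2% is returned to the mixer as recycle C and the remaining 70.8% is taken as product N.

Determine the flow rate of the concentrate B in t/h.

Overall sugar balance (none leaves overhead): sugar in fresh feed = sugar in product, i.e. 685×0.142 = (1−0.292)·B·0.753.
B = 97.27/(0.753×0.708) = 182.45 t/h.

182.5 t/h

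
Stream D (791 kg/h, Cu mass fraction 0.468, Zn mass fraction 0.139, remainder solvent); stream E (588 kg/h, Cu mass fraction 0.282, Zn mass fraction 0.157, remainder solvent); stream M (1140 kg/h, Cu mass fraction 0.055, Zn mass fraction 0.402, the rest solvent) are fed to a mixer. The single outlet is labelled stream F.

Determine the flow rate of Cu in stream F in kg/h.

598.7 kg/h

Cu out = Cu in = 791×0.468 + 588×0.282 + 1140×0.055 = 598.7 kg/h.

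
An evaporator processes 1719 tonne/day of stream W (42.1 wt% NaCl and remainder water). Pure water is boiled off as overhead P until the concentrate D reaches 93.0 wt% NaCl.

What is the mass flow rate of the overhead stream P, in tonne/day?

NaCl is conserved: 1719×0.421 = 723.7 tonne/day all reports to the concentrate.
Concentrate = 723.7/(target fraction) = 778.17 tonne/day.
Overhead = 1719 − 778.17 = 940.83 tonne/day.

940.8 tonne/day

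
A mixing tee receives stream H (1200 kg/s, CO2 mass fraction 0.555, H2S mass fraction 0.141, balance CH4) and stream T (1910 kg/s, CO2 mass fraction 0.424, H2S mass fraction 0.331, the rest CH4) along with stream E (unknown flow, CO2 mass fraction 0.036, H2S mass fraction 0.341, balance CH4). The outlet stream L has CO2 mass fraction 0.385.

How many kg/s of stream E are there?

798 kg/s

Let E be the unknown flow. Total out = 3110 + E.
CO2 balance: 1475.8 + 0.036·E = 0.385·(3110 + E)
(0.036 − 0.385)·E = 0.385×3110 − 1475.8 = -278.49
E = -278.49 / -0.349 = 797.97 kg/s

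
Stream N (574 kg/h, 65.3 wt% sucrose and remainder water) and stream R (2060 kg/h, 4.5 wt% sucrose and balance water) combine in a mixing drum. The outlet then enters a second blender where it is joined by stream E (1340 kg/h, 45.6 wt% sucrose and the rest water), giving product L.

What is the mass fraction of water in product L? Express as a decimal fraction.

Overall, product flow = 3974 kg/h.
water in = 574×0.347 + 2060×0.955 + 1340×0.544 = 2895.4 kg/h.
water fraction in L = 0.729.

0.729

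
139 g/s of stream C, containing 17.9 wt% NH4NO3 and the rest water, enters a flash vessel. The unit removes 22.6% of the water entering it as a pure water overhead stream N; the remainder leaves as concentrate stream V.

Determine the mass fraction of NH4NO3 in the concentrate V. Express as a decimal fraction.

0.220

NH4NO3 is not removed: 139×0.179 = 24.881 g/s of NH4NO3 enters V.
water entering = 139×0.821 = 114.12 g/s; overhead removed = 0.226×114.12 = 25.791 g/s.
Concentrate = 139 − 25.791 = 113.21 g/s.
Mass fraction = 24.881/113.21 = 0.220.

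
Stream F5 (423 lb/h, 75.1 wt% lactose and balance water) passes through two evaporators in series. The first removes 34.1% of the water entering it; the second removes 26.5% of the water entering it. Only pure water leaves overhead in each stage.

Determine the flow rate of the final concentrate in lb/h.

water in feed = 423×0.249 = 105.33 lb/h.
After stage 1: water left = (1−0.341)×105.33 = 69.41; stream total = 387.08 lb/h.
After stage 2: water left = (1−0.265)×69.41 = 51.017; final concentrate = 368.69 lb/h.

368.7 lb/h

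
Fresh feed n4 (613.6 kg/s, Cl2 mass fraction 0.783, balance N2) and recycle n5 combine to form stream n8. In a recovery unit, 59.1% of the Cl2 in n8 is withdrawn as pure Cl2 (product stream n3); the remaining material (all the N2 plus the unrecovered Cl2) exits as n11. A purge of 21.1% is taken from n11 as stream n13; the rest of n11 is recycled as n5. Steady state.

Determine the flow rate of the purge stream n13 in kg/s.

N2 enters only via n4 and leaves only via the purge: 613.6×0.217 = 0.211×(N2 in n11), and the recovery unit passes all N2, so N2 in n8 = N2 in n11 = 631.05 kg/s.
Cl2 in n8: m_A = 613.6×0.783 + (1−0.211)·(1−0.591)·m_A, so m_A = 480.45/0.6773 = 709.36 kg/s.
n11 = (1−0.591)×709.36 + 631.05 = 921.18 kg/s.
Purge n13 = 0.211×921.18 = 194.37 kg/s.

194.4 kg/s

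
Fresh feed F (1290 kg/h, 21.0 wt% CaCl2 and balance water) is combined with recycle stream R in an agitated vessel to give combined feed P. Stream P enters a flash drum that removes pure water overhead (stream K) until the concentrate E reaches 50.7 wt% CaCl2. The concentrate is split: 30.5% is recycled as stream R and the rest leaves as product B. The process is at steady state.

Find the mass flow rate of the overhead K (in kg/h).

Overall CaCl2 balance (none leaves overhead): CaCl2 in fresh feed = CaCl2 in product, i.e. 1290×0.210 = (1−0.305)·E·0.507.
E = 270.9/(0.507×0.695) = 768.81 kg/h.
Recycle R = 0.305×768.81 = 234.49 kg/h.
Combined feed P = 1290 + 234.49 = 1524.5 kg/h.
Overhead K = P − E = 1524.5 − 768.81 = 755.68 kg/h.

755.7 kg/h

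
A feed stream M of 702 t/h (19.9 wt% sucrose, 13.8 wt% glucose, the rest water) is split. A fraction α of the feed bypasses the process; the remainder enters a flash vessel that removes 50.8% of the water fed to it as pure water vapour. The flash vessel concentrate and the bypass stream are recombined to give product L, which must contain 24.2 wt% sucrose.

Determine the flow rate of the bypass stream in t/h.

All 702×0.199 = 139.7 t/h of sucrose reaches L, so L = 139.7/0.242 = 577.26 t/h and vapour = 124.74 t/h.
The evaporator receives (1−α)·702 of feed at 0.663 water and removes 0.508 of that water:
0.508×0.663×(1−α)×702 = 124.74
(1−α) = 124.74/236.44 = 0.5276;  α = 0.4724.
Bypass flow = 0.4724×702 = 331.65 t/h.

331.6 t/h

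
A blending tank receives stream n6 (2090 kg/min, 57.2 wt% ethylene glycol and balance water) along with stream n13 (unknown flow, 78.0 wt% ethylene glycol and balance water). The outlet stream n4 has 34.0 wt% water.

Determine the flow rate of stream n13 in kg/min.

1533 kg/min

Let n13 be the unknown flow. Total out = 2090 + n13.
water balance: 894.52 + 0.220·n13 = 0.340·(2090 + n13)
(0.220 − 0.340)·n13 = 0.340×2090 − 894.52 = -183.92
n13 = -183.92 / -0.120 = 1532.7 kg/min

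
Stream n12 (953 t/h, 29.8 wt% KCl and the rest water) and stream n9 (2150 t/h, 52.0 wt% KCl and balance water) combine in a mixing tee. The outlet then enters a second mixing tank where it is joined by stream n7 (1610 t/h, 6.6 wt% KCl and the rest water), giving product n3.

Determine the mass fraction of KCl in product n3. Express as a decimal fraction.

Overall, product flow = 4713 t/h.
KCl in = 953×0.298 + 2150×0.520 + 1610×0.066 = 1508.3 t/h.
KCl fraction in n3 = 0.320.

0.320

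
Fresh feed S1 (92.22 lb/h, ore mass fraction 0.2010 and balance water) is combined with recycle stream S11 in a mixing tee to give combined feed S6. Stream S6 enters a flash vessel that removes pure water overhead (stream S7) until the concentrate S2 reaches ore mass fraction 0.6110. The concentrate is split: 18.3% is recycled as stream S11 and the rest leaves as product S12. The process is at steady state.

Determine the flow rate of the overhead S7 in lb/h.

61.88 lb/h

Overall ore balance (none leaves overhead): ore in fresh feed = ore in product, i.e. 92.22×0.201 = (1−0.183)·S2·0.611.
S2 = 18.536/(0.611×0.817) = 37.133 lb/h.
Recycle S11 = 0.183×37.133 = 6.7953 lb/h.
Combined feed S6 = 92.22 + 6.7953 = 99.015 lb/h.
Overhead S7 = S6 − S2 = 99.015 − 37.133 = 61.882 lb/h.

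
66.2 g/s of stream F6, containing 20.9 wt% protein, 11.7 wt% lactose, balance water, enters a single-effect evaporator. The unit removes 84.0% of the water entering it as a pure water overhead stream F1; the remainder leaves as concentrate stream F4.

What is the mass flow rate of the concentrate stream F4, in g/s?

water entering = 66.2×0.674 = 44.619 g/s; overhead removed = 0.840×44.619 = 37.48 g/s.
Concentrate = 66.2 − 37.48 = 28.72 g/s.

28.72 g/s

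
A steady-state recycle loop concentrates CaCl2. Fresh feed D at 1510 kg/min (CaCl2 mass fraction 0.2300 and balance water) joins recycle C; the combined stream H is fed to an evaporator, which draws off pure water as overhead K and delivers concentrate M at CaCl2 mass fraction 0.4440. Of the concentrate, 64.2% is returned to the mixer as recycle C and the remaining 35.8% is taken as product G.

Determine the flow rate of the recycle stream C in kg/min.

1403 kg/min

Overall CaCl2 balance (none leaves overhead): CaCl2 in fresh feed = CaCl2 in product, i.e. 1510×0.230 = (1−0.642)·M·0.444.
M = 347.3/(0.444×0.358) = 2184.9 kg/min.
Recycle C = 0.642×2184.9 = 1402.7 kg/min.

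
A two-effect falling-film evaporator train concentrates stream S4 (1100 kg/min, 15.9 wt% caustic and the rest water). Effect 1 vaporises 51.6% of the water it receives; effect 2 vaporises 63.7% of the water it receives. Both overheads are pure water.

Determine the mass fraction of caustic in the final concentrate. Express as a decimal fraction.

water in feed = 1100×0.841 = 925.1 kg/min.
After stage 1: water left = (1−0.516)×925.1 = 447.75; stream total = 622.65 kg/min.
After stage 2: water left = (1−0.637)×447.75 = 162.53; final concentrate = 337.43 kg/min.
caustic fraction = 174.9/337.43 = 0.5183.

0.5183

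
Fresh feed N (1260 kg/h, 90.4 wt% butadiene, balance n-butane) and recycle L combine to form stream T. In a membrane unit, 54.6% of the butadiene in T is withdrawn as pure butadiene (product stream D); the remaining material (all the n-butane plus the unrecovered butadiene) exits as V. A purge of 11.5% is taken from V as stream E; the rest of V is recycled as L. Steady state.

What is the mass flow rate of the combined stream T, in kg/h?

n-butane enters only via N and leaves only via the purge: 1260×0.096 = 0.115×(n-butane in V), and the membrane unit passes all n-butane, so n-butane in T = n-butane in V = 1051.8 kg/h.
butadiene in T: m_A = 1260×0.904 + (1−0.115)·(1−0.546)·m_A, so m_A = 1139/0.5982 = 1904.1 kg/h.
T = 1904.1 + 1051.8 = 2955.9 kg/h.

2956 kg/h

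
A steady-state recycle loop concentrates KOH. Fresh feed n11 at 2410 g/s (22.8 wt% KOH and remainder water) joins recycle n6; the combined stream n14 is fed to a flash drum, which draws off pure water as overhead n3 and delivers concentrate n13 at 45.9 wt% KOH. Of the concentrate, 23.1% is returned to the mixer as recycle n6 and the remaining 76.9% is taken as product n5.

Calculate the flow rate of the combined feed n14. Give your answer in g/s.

Overall KOH balance (none leaves overhead): KOH in fresh feed = KOH in product, i.e. 2410×0.228 = (1−0.231)·n13·0.459.
n13 = 549.48/(0.459×0.769) = 1556.7 g/s.
Recycle n6 = 0.231×1556.7 = 359.6 g/s.
Combined feed n14 = 2410 + 359.6 = 2769.6 g/s.

2770 g/s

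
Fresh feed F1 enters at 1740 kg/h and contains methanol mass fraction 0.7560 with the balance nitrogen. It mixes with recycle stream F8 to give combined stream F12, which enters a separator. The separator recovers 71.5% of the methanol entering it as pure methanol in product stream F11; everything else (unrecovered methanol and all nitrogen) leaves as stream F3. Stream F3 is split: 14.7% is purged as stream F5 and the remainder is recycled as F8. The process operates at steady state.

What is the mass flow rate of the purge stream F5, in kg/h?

497.4 kg/h

nitrogen enters only via F1 and leaves only via the purge: 1740×0.244 = 0.147×(nitrogen in F3), and the separator passes all nitrogen, so nitrogen in F12 = nitrogen in F3 = 2888.2 kg/h.
methanol in F12: m_A = 1740×0.756 + (1−0.147)·(1−0.715)·m_A, so m_A = 1315.4/0.7569 = 1737.9 kg/h.
F3 = (1−0.715)×1737.9 + 2888.2 = 3383.5 kg/h.
Purge F5 = 0.147×3383.5 = 497.37 kg/h.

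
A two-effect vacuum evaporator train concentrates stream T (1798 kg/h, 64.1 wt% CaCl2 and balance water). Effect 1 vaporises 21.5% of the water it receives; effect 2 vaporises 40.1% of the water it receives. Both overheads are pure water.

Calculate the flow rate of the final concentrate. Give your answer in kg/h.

1456 kg/h

water in feed = 1798×0.359 = 645.48 kg/h.
After stage 1: water left = (1−0.215)×645.48 = 506.7; stream total = 1659.2 kg/h.
After stage 2: water left = (1−0.401)×506.7 = 303.52; final concentrate = 1456 kg/h.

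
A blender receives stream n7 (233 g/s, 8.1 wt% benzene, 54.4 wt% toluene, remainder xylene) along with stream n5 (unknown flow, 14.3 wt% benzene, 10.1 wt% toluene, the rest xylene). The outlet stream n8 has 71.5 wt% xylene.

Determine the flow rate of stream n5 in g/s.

Let n5 be the unknown flow. Total out = 233 + n5.
xylene balance: 87.375 + 0.756·n5 = 0.715·(233 + n5)
(0.756 − 0.715)·n5 = 0.715×233 − 87.375 = 79.22
n5 = 79.22 / 0.041 = 1932.2 g/s

1932 g/s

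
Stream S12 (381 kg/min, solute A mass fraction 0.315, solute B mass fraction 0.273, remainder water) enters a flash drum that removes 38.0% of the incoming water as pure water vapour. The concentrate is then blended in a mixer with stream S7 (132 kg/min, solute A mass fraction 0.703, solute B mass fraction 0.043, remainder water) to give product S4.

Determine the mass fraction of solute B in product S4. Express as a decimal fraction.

0.242

Vapour removed = 0.380×0.412×381 = 59.649 kg/min; concentrate = 321.35 kg/min.
solute B reaching the mixer = 104.01 (from concentrate) + 132×0.043 = 109.69 kg/min.
Product flow = 321.35 + 132 = 453.35 kg/min; solute B fraction = 0.242.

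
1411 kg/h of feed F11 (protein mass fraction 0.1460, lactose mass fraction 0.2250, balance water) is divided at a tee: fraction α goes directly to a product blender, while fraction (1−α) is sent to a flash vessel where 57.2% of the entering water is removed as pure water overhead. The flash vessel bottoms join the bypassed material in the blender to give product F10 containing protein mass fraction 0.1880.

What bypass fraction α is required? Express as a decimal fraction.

0.379

All 1411×0.146 = 206.01 kg/h of protein reaches F10, so F10 = 206.01/0.188 = 1095.8 kg/h and vapour = 315.22 kg/h.
The evaporator receives (1−α)·1411 of feed at 0.629 water and removes 0.572 of that water:
0.572×0.629×(1−α)×1411 = 315.22
(1−α) = 315.22/507.66 = 0.6209;  α = 0.3791.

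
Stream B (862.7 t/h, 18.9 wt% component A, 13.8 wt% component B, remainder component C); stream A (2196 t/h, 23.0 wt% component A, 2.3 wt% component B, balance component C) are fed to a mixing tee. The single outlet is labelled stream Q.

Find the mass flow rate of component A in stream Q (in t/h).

668.1 t/h

component A out = component A in = 862.7×0.189 + 2196×0.230 = 668.13 t/h.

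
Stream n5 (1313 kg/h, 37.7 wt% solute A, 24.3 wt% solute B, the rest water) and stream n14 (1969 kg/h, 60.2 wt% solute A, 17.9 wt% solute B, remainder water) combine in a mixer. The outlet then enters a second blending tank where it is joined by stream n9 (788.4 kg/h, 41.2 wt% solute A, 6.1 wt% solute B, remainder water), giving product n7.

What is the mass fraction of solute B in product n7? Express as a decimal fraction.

0.1768

Overall, product flow = 4070.4 kg/h.
solute B in = 1313×0.243 + 1969×0.179 + 788.4×0.061 = 719.6 kg/h.
solute B fraction in n7 = 0.1768.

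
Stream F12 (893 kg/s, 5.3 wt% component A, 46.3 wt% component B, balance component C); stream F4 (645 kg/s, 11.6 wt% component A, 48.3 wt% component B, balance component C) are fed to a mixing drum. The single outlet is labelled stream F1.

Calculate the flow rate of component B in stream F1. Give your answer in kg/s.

725 kg/s

component B out = component B in = 893×0.463 + 645×0.483 = 724.99 kg/s.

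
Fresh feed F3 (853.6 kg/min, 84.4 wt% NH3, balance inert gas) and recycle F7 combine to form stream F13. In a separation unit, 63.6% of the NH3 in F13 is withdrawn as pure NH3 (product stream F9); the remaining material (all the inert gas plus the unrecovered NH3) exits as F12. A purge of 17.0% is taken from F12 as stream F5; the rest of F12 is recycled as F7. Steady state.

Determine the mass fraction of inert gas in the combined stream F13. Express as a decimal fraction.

0.431

inert gas enters only via F3 and leaves only via the purge: 853.6×0.156 = 0.170×(inert gas in F12), and the separation unit passes all inert gas, so inert gas in F13 = inert gas in F12 = 783.3 kg/min.
NH3 in F13: m_A = 853.6×0.844 + (1−0.170)·(1−0.636)·m_A, so m_A = 720.44/0.6979 = 1032.3 kg/min.
F13 = 1032.3 + 783.3 = 1815.6 kg/min.
inert gas fraction in F13 = 783.3/1815.6 = 0.431.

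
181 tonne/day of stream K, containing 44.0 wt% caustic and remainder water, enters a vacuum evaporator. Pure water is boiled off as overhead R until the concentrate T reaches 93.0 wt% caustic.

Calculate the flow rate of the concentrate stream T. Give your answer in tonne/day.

85.63 tonne/day

caustic is conserved: 181×0.440 = 79.64 tonne/day all reports to the concentrate.
Concentrate = 79.64/(target fraction) = 85.634 tonne/day.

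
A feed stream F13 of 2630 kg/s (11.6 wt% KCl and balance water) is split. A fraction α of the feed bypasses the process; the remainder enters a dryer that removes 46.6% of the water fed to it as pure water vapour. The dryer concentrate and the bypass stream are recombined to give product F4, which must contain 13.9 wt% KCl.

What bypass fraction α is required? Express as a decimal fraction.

All 2630×0.116 = 305.08 kg/s of KCl reaches F4, so F4 = 305.08/0.139 = 2194.8 kg/s and vapour = 435.18 kg/s.
The evaporator receives (1−α)·2630 of feed at 0.884 water and removes 0.466 of that water:
0.466×0.884×(1−α)×2630 = 435.18
(1−α) = 435.18/1083.4 = 0.4017;  α = 0.5983.

0.598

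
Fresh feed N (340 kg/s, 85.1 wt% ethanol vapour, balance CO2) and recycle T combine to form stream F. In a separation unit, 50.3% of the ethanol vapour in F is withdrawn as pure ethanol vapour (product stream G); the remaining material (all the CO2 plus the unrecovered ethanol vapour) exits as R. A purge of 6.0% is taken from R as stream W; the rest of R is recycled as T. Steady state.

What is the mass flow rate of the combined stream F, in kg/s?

1387 kg/s

CO2 enters only via N and leaves only via the purge: 340×0.149 = 0.060×(CO2 in R), and the separation unit passes all CO2, so CO2 in F = CO2 in R = 844.33 kg/s.
ethanol vapour in F: m_A = 340×0.851 + (1−0.060)·(1−0.503)·m_A, so m_A = 289.34/0.5328 = 543.04 kg/s.
F = 543.04 + 844.33 = 1387.4 kg/s.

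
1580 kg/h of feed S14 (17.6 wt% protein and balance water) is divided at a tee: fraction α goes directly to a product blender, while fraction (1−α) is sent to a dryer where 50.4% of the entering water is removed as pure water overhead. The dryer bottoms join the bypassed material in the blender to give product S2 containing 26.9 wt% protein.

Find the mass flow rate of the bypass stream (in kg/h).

264.7 kg/h

All 1580×0.176 = 278.08 kg/h of protein reaches S2, so S2 = 278.08/0.269 = 1033.8 kg/h and vapour = 546.25 kg/h.
The evaporator receives (1−α)·1580 of feed at 0.824 water and removes 0.504 of that water:
0.504×0.824×(1−α)×1580 = 546.25
(1−α) = 546.25/656.17 = 0.8325;  α = 0.1675.
Bypass flow = 0.1675×1580 = 264.68 kg/h.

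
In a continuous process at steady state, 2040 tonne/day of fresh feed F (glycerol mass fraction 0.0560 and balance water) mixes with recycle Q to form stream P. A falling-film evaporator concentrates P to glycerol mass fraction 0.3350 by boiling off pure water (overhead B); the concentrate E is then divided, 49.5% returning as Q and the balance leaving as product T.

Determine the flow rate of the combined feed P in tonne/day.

Overall glycerol balance (none leaves overhead): glycerol in fresh feed = glycerol in product, i.e. 2040×0.056 = (1−0.495)·E·0.335.
E = 114.24/(0.335×0.505) = 675.28 tonne/day.
Recycle Q = 0.495×675.28 = 334.26 tonne/day.
Combined feed P = 2040 + 334.26 = 2374.3 tonne/day.

2374 tonne/day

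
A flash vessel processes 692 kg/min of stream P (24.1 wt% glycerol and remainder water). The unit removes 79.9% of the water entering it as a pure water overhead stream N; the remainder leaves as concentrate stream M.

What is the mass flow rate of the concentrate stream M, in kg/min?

water entering = 692×0.759 = 525.23 kg/min; overhead removed = 0.799×525.23 = 419.66 kg/min.
Concentrate = 692 − 419.66 = 272.34 kg/min.

272.3 kg/min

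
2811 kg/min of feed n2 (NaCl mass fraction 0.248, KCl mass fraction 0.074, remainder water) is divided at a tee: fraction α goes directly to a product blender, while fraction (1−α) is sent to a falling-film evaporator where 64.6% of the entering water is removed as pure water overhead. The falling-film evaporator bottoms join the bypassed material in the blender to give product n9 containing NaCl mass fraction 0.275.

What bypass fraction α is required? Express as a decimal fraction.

0.776

All 2811×0.248 = 697.13 kg/min of NaCl reaches n9, so n9 = 697.13/0.275 = 2535 kg/min and vapour = 275.99 kg/min.
The evaporator receives (1−α)·2811 of feed at 0.678 water and removes 0.646 of that water:
0.646×0.678×(1−α)×2811 = 275.99
(1−α) = 275.99/1231.2 = 0.2242;  α = 0.7758.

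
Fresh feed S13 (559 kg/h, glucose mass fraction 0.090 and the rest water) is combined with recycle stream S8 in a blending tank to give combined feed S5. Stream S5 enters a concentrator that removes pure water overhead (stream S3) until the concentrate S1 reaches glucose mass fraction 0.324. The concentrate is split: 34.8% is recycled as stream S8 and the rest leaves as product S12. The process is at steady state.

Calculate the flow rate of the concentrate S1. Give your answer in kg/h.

238.2 kg/h

Overall glucose balance (none leaves overhead): glucose in fresh feed = glucose in product, i.e. 559×0.090 = (1−0.348)·S1·0.324.
S1 = 50.31/(0.324×0.652) = 238.16 kg/h.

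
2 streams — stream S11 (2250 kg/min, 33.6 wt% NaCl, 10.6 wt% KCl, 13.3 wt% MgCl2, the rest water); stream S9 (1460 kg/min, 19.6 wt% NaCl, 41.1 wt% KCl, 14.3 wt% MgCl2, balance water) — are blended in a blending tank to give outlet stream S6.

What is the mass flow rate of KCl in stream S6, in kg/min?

838.6 kg/min

KCl out = KCl in = 2250×0.106 + 1460×0.411 = 838.56 kg/min.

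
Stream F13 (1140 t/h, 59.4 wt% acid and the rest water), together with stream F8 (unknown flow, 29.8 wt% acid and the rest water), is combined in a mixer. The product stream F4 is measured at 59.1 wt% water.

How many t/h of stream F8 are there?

1900 t/h

Let F8 be the unknown flow. Total out = 1140 + F8.
water balance: 462.84 + 0.702·F8 = 0.591·(1140 + F8)
(0.702 − 0.591)·F8 = 0.591×1140 − 462.84 = 210.9
F8 = 210.9 / 0.111 = 1900 t/h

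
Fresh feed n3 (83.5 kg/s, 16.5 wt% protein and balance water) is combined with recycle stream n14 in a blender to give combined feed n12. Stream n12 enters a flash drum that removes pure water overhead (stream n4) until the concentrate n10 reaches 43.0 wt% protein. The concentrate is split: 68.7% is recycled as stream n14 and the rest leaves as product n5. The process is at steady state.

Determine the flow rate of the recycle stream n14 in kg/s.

Overall protein balance (none leaves overhead): protein in fresh feed = protein in product, i.e. 83.5×0.165 = (1−0.687)·n10·0.430.
n10 = 13.777/(0.430×0.313) = 102.37 kg/s.
Recycle n14 = 0.687×102.37 = 70.326 kg/s.

70.33 kg/s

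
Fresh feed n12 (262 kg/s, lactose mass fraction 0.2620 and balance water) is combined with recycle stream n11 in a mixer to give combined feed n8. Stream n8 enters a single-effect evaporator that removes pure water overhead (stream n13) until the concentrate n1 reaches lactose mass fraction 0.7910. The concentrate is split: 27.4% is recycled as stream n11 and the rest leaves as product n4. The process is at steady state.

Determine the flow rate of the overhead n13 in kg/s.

175.2 kg/s

Overall lactose balance (none leaves overhead): lactose in fresh feed = lactose in product, i.e. 262×0.262 = (1−0.274)·n1·0.791.
n1 = 68.644/(0.791×0.726) = 119.53 kg/s.
Recycle n11 = 0.274×119.53 = 32.752 kg/s.
Combined feed n8 = 262 + 32.752 = 294.75 kg/s.
Overhead n13 = n8 − n1 = 294.75 − 119.53 = 175.22 kg/s.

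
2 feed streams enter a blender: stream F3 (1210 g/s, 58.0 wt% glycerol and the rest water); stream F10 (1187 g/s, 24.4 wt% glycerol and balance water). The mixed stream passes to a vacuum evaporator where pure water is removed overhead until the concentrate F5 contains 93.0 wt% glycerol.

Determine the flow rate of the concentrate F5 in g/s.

1066 g/s

glycerol entering = 1210×0.580 + 1187×0.244 = 991.43 g/s.
All glycerol reports to F5, so F5 = 991.43/0.930 = 1066.1 g/s.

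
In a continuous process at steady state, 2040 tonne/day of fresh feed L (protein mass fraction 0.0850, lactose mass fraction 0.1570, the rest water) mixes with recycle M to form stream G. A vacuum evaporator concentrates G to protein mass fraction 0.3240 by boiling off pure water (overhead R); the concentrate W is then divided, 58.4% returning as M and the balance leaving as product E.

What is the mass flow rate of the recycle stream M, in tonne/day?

751.3 tonne/day

Overall protein balance (none leaves overhead): protein in fresh feed = protein in product, i.e. 2040×0.085 = (1−0.584)·W·0.324.
W = 173.4/(0.324×0.416) = 1286.5 tonne/day.
Recycle M = 0.584×1286.5 = 751.32 tonne/day.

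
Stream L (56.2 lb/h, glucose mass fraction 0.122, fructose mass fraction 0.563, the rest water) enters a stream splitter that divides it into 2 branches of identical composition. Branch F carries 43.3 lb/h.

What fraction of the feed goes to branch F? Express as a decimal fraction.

0.770

Fraction to F = 43.3/56.2 = 0.7705.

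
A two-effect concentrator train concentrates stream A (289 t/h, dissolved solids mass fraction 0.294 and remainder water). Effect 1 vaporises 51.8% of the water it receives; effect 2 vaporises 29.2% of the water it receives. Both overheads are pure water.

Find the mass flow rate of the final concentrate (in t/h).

water in feed = 289×0.706 = 204.03 t/h.
After stage 1: water left = (1−0.518)×204.03 = 98.344; stream total = 183.31 t/h.
After stage 2: water left = (1−0.292)×98.344 = 69.628; final concentrate = 154.59 t/h.

154.6 t/h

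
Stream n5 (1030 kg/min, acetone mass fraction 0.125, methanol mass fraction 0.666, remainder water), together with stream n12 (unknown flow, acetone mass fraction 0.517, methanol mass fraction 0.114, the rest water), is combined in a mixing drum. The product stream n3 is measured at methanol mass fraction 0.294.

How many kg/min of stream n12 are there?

Let n12 be the unknown flow. Total out = 1030 + n12.
methanol balance: 685.98 + 0.114·n12 = 0.294·(1030 + n12)
(0.114 − 0.294)·n12 = 0.294×1030 − 685.98 = -383.16
n12 = -383.16 / -0.180 = 2128.7 kg/min

2129 kg/min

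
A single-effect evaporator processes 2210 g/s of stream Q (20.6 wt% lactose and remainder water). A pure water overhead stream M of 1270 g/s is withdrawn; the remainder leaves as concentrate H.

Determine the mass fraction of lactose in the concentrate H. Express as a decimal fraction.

0.4843

lactose is not removed: 2210×0.206 = 455.26 g/s of lactose enters H.
Concentrate = 2210 − 1270 = 940 g/s.
Mass fraction = 455.26/940 = 0.4843.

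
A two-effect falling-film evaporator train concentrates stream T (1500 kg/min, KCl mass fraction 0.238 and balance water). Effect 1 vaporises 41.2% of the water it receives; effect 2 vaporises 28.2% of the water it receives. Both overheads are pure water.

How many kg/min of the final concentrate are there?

839.6 kg/min

water in feed = 1500×0.762 = 1143 kg/min.
After stage 1: water left = (1−0.412)×1143 = 672.08; stream total = 1029.1 kg/min.
After stage 2: water left = (1−0.282)×672.08 = 482.56; final concentrate = 839.56 kg/min.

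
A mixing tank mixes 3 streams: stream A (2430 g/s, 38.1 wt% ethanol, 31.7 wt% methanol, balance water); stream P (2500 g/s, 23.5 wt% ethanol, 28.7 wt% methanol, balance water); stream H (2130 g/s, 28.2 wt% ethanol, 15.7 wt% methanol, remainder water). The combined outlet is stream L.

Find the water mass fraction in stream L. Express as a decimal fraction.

0.4425

Total flow out = 2430 + 2500 + 2130 = 7060 g/s.
water in = 2430×0.302 + 2500×0.478 + 2130×0.561 = 3123.8 g/s.
water mass fraction in L = 3123.8/7060 = 0.4425.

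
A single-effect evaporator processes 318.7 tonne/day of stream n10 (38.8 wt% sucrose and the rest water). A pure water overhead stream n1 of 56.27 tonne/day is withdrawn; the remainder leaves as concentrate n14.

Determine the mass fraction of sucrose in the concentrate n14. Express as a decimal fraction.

sucrose is not removed: 318.7×0.388 = 123.66 tonne/day of sucrose enters n14.
Concentrate = 318.7 − 56.27 = 262.43 tonne/day.
Mass fraction = 123.66/262.43 = 0.4712.

0.4712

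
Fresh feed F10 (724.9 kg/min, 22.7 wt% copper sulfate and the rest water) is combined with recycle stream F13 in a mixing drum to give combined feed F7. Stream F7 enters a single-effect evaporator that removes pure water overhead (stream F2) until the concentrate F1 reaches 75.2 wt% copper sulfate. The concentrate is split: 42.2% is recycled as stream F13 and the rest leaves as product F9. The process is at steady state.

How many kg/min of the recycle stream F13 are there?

Overall copper sulfate balance (none leaves overhead): copper sulfate in fresh feed = copper sulfate in product, i.e. 724.9×0.227 = (1−0.422)·F1·0.752.
F1 = 164.55/(0.752×0.578) = 378.58 kg/min.
Recycle F13 = 0.422×378.58 = 159.76 kg/min.

159.8 kg/min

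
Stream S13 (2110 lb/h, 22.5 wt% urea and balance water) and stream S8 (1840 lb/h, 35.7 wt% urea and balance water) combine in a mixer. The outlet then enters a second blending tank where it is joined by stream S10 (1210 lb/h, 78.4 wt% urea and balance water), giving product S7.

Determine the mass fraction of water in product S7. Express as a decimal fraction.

Overall, product flow = 5160 lb/h.
water in = 2110×0.775 + 1840×0.643 + 1210×0.216 = 3079.7 lb/h.
water fraction in S7 = 0.5968.

0.5968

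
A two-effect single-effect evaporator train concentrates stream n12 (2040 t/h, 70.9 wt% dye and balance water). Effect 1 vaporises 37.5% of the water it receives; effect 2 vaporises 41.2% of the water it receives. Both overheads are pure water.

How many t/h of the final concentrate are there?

1665 t/h

water in feed = 2040×0.291 = 593.64 t/h.
After stage 1: water left = (1−0.375)×593.64 = 371.02; stream total = 1817.4 t/h.
After stage 2: water left = (1−0.412)×371.02 = 218.16; final concentrate = 1664.5 t/h.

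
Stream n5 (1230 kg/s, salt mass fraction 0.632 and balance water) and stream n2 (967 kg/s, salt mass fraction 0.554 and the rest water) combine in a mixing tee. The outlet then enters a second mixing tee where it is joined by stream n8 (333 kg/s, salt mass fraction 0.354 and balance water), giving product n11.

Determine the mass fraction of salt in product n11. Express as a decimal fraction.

Overall, product flow = 2530 kg/s.
salt in = 1230×0.632 + 967×0.554 + 333×0.354 = 1431 kg/s.
salt fraction in n11 = 0.566.

0.566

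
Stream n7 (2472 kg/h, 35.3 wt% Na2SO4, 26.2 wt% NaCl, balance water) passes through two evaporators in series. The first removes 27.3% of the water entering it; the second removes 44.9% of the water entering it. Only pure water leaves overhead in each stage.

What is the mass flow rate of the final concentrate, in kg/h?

water in feed = 2472×0.385 = 951.72 kg/h.
After stage 1: water left = (1−0.273)×951.72 = 691.9; stream total = 2212.2 kg/h.
After stage 2: water left = (1−0.449)×691.9 = 381.24; final concentrate = 1901.5 kg/h.

1902 kg/h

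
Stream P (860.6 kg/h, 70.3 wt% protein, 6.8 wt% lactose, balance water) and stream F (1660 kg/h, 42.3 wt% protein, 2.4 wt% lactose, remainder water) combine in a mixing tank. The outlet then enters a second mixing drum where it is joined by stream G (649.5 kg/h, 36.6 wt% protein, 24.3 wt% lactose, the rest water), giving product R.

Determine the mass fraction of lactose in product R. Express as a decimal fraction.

Overall, product flow = 3170.1 kg/h.
lactose in = 860.6×0.068 + 1660×0.024 + 649.5×0.243 = 256.19 kg/h.
lactose fraction in R = 0.0808.

0.0808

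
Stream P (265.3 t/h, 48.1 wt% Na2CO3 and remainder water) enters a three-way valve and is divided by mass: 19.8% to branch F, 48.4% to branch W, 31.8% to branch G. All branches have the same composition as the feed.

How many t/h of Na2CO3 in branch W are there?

Branch W total = 0.484×265.3 = 128.41 t/h.
Na2CO3 in W = 0.481×128.41 = 61.763 t/h.

61.76 t/h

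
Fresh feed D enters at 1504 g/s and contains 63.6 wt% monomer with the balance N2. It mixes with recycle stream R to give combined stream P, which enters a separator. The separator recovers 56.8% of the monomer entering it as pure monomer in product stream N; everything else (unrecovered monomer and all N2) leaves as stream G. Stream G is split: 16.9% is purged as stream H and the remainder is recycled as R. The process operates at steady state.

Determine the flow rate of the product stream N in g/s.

monomer in P: m_A = 1504×0.636 + (1−0.169)·(1−0.568)·m_A, so m_A = 956.54/0.6410 = 1492.2 g/s.
Product N = 0.568×1492.2 = 847.6 g/s.

847.6 g/s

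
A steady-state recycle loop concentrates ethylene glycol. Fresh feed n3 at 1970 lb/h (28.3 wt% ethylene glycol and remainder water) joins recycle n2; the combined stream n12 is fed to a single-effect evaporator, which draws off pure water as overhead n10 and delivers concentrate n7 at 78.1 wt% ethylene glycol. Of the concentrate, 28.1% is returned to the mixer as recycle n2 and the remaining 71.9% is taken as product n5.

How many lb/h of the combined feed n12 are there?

Overall ethylene glycol balance (none leaves overhead): ethylene glycol in fresh feed = ethylene glycol in product, i.e. 1970×0.283 = (1−0.281)·n7·0.781.
n7 = 557.51/(0.781×0.719) = 992.83 lb/h.
Recycle n2 = 0.281×992.83 = 278.98 lb/h.
Combined feed n12 = 1970 + 278.98 = 2249 lb/h.

2249 lb/h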